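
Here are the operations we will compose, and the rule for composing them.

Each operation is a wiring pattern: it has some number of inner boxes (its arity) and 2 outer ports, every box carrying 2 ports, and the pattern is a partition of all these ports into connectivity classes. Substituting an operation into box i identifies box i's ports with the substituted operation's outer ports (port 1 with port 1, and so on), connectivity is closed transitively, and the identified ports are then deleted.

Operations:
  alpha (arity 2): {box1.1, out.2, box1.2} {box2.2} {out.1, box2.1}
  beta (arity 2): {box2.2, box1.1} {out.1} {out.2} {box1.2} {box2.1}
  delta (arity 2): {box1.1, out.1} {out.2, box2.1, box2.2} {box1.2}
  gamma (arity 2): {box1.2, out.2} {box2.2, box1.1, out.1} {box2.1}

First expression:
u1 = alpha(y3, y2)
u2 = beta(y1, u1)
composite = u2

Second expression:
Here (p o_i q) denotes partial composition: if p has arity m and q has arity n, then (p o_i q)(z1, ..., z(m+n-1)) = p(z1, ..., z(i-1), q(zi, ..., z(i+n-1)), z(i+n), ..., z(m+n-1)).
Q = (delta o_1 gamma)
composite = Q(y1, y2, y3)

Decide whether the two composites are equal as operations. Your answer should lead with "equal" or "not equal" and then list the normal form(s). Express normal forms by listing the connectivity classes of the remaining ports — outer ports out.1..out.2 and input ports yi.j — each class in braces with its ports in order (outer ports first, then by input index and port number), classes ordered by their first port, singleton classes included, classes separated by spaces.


not equal; the first gives {out.1} {out.2} {y1.1, y3.1, y3.2} {y1.2} {y2.1} {y2.2} and the second {out.1, y1.1, y2.2} {out.2, y3.1, y3.2} {y1.2} {y2.1}

Reducing the first expression gives {out.1} {out.2} {y1.1, y3.1, y3.2} {y1.2} {y2.1} {y2.2}
Reducing the second expression gives {out.1, y1.1, y2.2} {out.2, y3.1, y3.2} {y1.2} {y2.1}
The normal forms differ: not equal.


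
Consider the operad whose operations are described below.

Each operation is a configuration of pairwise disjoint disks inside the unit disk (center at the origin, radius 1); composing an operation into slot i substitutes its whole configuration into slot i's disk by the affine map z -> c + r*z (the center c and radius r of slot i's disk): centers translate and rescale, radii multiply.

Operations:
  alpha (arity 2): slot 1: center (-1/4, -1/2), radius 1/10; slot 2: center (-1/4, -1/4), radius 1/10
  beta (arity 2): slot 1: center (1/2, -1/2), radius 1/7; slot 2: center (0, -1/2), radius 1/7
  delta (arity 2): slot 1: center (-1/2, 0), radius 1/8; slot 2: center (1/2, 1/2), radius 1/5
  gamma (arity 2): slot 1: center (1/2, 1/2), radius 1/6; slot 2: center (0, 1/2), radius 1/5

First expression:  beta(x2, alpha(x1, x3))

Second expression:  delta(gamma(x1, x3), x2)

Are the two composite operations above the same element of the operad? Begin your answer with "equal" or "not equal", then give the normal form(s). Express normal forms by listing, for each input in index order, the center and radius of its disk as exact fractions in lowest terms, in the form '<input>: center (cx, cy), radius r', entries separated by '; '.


Reducing the first expression gives x1: center (-1/28, -4/7), radius 1/70; x2: center (1/2, -1/2), radius 1/7; x3: center (-1/28, -15/28), radius 1/70
Reducing the second expression gives x1: center (-7/16, 1/16), radius 1/48; x2: center (1/2, 1/2), radius 1/5; x3: center (-1/2, 1/16), radius 1/40
The forms do not match — not equal.

not equal: they reduce to x1: center (-1/28, -4/7), radius 1/70; x2: center (1/2, -1/2), radius 1/7; x3: center (-1/28, -15/28), radius 1/70 and x1: center (-7/16, 1/16), radius 1/48; x2: center (1/2, 1/2), radius 1/5; x3: center (-1/2, 1/16), radius 1/40


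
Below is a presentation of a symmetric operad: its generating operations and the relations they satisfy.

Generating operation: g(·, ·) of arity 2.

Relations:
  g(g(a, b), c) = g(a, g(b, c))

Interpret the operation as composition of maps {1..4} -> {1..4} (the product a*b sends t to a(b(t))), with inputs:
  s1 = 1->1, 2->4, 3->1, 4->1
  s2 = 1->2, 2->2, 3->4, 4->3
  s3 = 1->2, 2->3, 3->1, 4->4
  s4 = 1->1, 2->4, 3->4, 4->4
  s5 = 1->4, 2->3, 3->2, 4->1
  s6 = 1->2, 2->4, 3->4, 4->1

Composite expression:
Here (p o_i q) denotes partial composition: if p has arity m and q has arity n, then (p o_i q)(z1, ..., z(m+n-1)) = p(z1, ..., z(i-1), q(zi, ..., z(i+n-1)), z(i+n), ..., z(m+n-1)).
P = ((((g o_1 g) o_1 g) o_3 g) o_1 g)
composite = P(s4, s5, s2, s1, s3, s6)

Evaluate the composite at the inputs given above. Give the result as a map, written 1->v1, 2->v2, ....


1->4, 2->4, 3->4, 4->4


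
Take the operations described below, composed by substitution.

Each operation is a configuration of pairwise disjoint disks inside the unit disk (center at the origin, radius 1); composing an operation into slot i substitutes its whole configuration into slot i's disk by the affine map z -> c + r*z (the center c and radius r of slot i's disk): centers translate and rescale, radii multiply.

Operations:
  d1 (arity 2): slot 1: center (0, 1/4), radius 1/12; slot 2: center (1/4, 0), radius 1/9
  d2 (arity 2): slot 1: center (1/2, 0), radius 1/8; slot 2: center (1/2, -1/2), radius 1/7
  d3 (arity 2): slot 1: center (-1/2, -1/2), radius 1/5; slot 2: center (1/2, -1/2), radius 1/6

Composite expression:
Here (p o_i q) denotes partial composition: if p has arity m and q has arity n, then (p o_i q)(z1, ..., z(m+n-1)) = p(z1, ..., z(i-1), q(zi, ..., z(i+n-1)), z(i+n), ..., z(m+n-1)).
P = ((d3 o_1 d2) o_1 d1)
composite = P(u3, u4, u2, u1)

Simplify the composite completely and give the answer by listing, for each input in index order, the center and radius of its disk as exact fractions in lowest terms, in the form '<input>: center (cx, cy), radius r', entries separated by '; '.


u1: center (1/2, -1/2), radius 1/6; u2: center (-2/5, -3/5), radius 1/35; u3: center (-2/5, -79/160), radius 1/480; u4: center (-63/160, -1/2), radius 1/360

Each u-disk chains the slot maps above it in d3; radii multiply.
u3: after 3 affine steps, its disk has center (-2/5, -79/160), radius 1/480
u4: after 3 affine steps, its disk has center (-63/160, -1/2), radius 1/360
u2: after 2 affine steps, its disk has center (-2/5, -3/5), radius 1/35
u1: after 1 affine step, its disk has center (1/2, -1/2), radius 1/6


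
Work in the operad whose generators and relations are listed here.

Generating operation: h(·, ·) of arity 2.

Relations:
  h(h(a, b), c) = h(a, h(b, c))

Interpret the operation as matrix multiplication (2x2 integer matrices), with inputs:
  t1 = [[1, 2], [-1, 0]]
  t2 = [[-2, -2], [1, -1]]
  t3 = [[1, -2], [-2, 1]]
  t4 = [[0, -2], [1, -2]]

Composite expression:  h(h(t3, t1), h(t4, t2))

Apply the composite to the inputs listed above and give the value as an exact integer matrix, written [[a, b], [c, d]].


[[-14, 6], [22, -6]]


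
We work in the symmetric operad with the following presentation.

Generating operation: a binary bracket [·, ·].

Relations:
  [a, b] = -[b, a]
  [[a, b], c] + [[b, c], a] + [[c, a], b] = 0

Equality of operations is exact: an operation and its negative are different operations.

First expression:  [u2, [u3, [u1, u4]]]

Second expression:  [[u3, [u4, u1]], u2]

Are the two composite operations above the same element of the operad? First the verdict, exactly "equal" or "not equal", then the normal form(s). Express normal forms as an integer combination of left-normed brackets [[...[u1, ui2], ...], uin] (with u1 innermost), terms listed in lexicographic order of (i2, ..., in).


The first expression reduces to [[[u1, u4], u3], u2]
The second expression reduces to [[[u1, u4], u3], u2]
One common form — equal.

equal; both compose to [[[u1, u4], u3], u2]


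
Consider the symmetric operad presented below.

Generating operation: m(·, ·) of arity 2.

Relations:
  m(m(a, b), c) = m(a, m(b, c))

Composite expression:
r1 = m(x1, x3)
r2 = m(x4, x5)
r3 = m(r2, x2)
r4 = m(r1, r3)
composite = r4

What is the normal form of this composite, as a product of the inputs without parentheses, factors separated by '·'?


x1 · x3 · x4 · x5 · x2

All parenthesizations of m agree; list the x-inputs left to right.
m(x1, x3) linearizes to x1 · x3
m(x4, x5) linearizes to x4 · x5
m(m(x4, x5), x2) linearizes to x4 · x5 · x2
m(m(x1, x3), m(m(x4, x5), x2)) linearizes to x1 · x3 · x4 · x5 · x2


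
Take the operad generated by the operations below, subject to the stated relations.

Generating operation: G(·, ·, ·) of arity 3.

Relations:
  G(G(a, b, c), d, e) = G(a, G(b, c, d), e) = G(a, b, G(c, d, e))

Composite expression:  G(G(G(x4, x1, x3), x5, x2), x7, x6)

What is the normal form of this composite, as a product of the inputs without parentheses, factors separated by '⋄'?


x4 ⋄ x1 ⋄ x3 ⋄ x5 ⋄ x2 ⋄ x7 ⋄ x6


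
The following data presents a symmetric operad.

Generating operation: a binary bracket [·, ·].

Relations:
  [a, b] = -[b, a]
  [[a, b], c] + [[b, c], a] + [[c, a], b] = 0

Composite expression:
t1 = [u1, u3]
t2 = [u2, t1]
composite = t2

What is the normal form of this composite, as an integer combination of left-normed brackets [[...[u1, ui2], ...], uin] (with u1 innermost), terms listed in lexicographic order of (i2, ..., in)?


-[[u1, u3], u2]

Expand each bracket as ab - ba; the u1-initial words give the coefficients.
Composite bracket: [u2, [u1, u3]]
Expanding via [a, b] = ab - ba: 4 signed words (2^2 = 4).
Keep just the words that open with u1:
  u1u3u2 (sign -1) contributes -[[u1, u3], u2]


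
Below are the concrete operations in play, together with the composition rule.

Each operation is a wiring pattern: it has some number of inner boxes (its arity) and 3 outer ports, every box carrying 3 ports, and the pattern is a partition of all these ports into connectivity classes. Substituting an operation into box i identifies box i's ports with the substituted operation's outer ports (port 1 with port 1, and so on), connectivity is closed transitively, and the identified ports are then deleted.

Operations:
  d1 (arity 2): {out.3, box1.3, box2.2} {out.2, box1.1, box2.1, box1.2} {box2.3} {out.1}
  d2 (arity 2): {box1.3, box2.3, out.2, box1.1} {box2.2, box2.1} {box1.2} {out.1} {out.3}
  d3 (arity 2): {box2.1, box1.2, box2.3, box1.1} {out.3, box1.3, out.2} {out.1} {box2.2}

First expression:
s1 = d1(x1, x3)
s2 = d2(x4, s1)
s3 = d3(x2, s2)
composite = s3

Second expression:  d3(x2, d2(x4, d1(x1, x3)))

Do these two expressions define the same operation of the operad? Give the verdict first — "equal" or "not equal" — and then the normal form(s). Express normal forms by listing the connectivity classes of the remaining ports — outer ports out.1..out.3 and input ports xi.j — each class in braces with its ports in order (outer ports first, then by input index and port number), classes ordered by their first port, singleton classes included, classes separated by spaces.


Reducing the first expression gives {out.1} {out.2, out.3, x2.3} {x1.1, x1.2, x3.1} {x1.3, x3.2, x4.1, x4.3} {x2.1, x2.2} {x3.3} {x4.2}
Reducing the second expression gives {out.1} {out.2, out.3, x2.3} {x1.1, x1.2, x3.1} {x1.3, x3.2, x4.1, x4.3} {x2.1, x2.2} {x3.3} {x4.2}
Same normal form: equal.

equal; both compose to {out.1} {out.2, out.3, x2.3} {x1.1, x1.2, x3.1} {x1.3, x3.2, x4.1, x4.3} {x2.1, x2.2} {x3.3} {x4.2}


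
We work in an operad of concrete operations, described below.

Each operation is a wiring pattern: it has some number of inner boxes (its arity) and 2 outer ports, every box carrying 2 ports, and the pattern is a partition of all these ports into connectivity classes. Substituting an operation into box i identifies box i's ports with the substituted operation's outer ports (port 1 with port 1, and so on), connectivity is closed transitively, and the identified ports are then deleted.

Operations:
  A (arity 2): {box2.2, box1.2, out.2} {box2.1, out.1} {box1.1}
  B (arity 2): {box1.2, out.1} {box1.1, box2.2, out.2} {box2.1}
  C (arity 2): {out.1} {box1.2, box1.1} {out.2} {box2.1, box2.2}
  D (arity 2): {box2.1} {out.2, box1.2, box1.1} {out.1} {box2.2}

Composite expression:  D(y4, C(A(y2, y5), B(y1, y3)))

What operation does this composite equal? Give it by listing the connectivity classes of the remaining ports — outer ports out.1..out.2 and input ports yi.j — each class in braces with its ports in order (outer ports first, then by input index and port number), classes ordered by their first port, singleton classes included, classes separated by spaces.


Substituting into D glues patterns; closure does the rest.
A over (y2, y5) gives {out.1, y5.1} {out.2, y2.2, y5.2} {y2.1}, out.j being that stage's outer ports
B over (y1, y3) gives {out.1, y1.2} {out.2, y1.1, y3.2} {y3.1}, out.j being that stage's outer ports
C over (y2, y5, y1, y3) gives {out.1} {out.2} {y1.1, y1.2, y3.2} {y2.1} {y2.2, y5.1, y5.2} {y3.1}, out.j being that stage's outer ports
D over (y4, y2, y5, y1, y3) gives {out.1} {out.2, y4.1, y4.2} {y1.1, y1.2, y3.2} {y2.1} {y2.2, y5.1, y5.2} {y3.1}, out.j being that stage's outer ports

{out.1} {out.2, y4.1, y4.2} {y1.1, y1.2, y3.2} {y2.1} {y2.2, y5.1, y5.2} {y3.1}


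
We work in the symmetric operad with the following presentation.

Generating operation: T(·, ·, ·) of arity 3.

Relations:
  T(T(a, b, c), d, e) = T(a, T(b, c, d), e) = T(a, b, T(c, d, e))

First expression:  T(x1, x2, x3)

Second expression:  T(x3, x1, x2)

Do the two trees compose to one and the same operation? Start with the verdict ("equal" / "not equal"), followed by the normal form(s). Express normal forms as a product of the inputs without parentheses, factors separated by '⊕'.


not equal — first x1 ⊕ x2 ⊕ x3, second x3 ⊕ x1 ⊕ x2

The first expression, normalized: x1 ⊕ x2 ⊕ x3
The second expression, normalized: x3 ⊕ x1 ⊕ x2
Different reductions; not equal.


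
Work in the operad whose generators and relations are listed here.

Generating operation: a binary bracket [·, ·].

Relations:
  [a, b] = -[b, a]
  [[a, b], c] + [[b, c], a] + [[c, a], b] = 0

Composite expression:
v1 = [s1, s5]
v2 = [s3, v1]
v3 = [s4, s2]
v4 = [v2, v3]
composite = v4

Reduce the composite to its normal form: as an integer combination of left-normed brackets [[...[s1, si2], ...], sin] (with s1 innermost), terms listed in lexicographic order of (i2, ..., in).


[[[[s1, s5], s3], s2], s4] - [[[[s1, s5], s3], s4], s2]

In the tensor algebra, words opening s1 carry the s1-anchored form.
Composite bracket: [[s3, [s1, s5]], [s4, s2]]
Under [a, b] = ab - ba we get 16 signed associative words (2^4 = 16).
Collect the words opening with s1:
  s1s5s3s2s4 (sign +1) contributes +[[[[s1, s5], s3], s2], s4]
  s1s5s3s4s2 (sign -1) contributes -[[[[s1, s5], s3], s4], s2]


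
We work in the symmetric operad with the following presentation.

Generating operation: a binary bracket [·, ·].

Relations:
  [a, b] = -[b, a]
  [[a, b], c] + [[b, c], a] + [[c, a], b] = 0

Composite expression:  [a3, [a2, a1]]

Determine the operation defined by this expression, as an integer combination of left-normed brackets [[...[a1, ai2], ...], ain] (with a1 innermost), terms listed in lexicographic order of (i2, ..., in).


[[a1, a2], a3]


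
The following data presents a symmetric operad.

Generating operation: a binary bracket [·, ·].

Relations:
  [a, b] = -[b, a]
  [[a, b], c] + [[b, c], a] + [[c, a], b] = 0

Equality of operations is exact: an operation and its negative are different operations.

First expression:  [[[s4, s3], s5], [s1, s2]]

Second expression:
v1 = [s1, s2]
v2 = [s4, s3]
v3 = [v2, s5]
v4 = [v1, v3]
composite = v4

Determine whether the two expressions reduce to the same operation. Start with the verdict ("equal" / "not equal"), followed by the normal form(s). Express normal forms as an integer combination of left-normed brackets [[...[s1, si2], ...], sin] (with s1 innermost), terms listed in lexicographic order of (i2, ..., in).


not equal: they reduce to [[[[s1, s2], s3], s4], s5] - [[[[s1, s2], s4], s3], s5] - [[[[s1, s2], s5], s3], s4] + [[[[s1, s2], s5], s4], s3] and -[[[[s1, s2], s3], s4], s5] + [[[[s1, s2], s4], s3], s5] + [[[[s1, s2], s5], s3], s4] - [[[[s1, s2], s5], s4], s3]

The first expression, normalized: [[[[s1, s2], s3], s4], s5] - [[[[s1, s2], s4], s3], s5] - [[[[s1, s2], s5], s3], s4] + [[[[s1, s2], s5], s4], s3]
The second expression, normalized: -[[[[s1, s2], s3], s4], s5] + [[[[s1, s2], s4], s3], s5] + [[[[s1, s2], s5], s3], s4] - [[[[s1, s2], s5], s4], s3]
Different reductions; not equal.


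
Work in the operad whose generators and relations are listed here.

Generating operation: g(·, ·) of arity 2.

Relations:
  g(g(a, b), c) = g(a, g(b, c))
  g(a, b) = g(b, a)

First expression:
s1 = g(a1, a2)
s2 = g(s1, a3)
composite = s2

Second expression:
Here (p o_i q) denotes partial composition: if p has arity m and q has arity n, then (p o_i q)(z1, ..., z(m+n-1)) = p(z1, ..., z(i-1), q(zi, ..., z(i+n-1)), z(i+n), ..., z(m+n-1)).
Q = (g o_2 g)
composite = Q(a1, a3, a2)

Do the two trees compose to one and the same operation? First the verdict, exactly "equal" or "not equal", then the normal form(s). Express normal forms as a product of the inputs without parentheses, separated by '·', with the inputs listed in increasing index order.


equal — both sides give a1 · a2 · a3

The first expression reduces to a1 · a2 · a3
The second expression reduces to a1 · a2 · a3
The forms coincide; equal.


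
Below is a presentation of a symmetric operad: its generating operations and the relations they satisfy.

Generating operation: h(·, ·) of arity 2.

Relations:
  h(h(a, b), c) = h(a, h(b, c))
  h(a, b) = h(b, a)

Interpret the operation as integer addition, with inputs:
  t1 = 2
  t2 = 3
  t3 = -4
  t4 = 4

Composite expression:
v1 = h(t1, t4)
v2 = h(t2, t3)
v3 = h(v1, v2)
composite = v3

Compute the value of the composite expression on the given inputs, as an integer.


5

h(t1, t4) = 6
h(t2, t3) = -1
h(h(t1, t4), h(t2, t3)) = 5


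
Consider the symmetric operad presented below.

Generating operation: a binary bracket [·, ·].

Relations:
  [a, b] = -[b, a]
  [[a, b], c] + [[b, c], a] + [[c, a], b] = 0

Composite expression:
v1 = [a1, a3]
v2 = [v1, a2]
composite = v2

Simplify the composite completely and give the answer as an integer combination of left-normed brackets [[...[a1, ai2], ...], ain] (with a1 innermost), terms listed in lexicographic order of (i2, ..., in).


A multilinear Lie element is pinned by a1-initial words (a1 innermost).
Composite bracket: [[a1, a3], a2]
Applying ab - ba throughout gives 4 signed words (2^2 = 4).
Collect the words opening with a1:
  the word a1a3a2 carries sign +1 and contributes +[[a1, a3], a2]

[[a1, a3], a2]


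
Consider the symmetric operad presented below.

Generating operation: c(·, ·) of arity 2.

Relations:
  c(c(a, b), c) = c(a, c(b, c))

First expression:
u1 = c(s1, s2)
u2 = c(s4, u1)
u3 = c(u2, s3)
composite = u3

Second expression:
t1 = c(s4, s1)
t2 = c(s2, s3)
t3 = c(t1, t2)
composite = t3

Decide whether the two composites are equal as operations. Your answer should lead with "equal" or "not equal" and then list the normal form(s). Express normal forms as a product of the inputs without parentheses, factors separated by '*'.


The first expression reduces to s4 * s1 * s2 * s3
The second expression reduces to s4 * s1 * s2 * s3
The forms coincide; equal.

equal; both compose to s4 * s1 * s2 * s3


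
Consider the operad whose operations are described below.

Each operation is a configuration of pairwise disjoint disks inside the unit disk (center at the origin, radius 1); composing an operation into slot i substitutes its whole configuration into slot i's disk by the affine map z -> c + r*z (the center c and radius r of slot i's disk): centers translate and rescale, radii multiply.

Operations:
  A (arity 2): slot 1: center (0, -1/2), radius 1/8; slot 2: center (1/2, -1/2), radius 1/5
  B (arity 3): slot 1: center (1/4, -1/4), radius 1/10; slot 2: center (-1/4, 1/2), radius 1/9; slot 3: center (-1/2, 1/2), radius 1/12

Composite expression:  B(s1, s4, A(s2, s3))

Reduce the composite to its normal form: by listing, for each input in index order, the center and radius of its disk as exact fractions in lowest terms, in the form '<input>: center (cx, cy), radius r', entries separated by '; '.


s1: center (1/4, -1/4), radius 1/10; s2: center (-1/2, 11/24), radius 1/96; s3: center (-11/24, 11/24), radius 1/60; s4: center (-1/4, 1/2), radius 1/9

Follow each s-input down from B: c' goes to c + r*c', radius to r*r'.
input s1: composing its 1 substitution step yields center (1/4, -1/4), radius 1/10
input s4: composing its 1 substitution step yields center (-1/4, 1/2), radius 1/9
input s2: composing its 2 substitution steps yields center (-1/2, 11/24), radius 1/96
input s3: composing its 2 substitution steps yields center (-11/24, 11/24), radius 1/60


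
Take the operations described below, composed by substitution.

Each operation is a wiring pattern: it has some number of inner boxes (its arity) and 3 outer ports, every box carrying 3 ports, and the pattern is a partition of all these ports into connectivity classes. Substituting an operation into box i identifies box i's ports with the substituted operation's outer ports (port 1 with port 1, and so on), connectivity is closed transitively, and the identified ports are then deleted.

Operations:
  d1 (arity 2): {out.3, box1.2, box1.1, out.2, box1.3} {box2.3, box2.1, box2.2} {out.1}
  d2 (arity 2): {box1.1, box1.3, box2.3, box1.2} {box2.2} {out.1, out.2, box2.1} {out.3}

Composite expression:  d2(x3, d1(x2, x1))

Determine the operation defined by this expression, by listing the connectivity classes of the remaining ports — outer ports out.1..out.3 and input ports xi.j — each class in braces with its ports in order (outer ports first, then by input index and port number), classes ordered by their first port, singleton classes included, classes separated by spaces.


{out.1, out.2} {out.3} {x1.1, x1.2, x1.3} {x2.1, x2.2, x2.3, x3.1, x3.2, x3.3}

Connectivity passes through glued d2-boundaries; trace each wire chain.
the subtree at d1 composes to {out.1} {out.2, out.3, x2.1, x2.2, x2.3} {x1.1, x1.2, x1.3} on (x2, x1); out.j = own outer ports
the subtree at d2 composes to {out.1, out.2} {out.3} {x1.1, x1.2, x1.3} {x2.1, x2.2, x2.3, x3.1, x3.2, x3.3} on (x3, x2, x1); out.j = own outer ports


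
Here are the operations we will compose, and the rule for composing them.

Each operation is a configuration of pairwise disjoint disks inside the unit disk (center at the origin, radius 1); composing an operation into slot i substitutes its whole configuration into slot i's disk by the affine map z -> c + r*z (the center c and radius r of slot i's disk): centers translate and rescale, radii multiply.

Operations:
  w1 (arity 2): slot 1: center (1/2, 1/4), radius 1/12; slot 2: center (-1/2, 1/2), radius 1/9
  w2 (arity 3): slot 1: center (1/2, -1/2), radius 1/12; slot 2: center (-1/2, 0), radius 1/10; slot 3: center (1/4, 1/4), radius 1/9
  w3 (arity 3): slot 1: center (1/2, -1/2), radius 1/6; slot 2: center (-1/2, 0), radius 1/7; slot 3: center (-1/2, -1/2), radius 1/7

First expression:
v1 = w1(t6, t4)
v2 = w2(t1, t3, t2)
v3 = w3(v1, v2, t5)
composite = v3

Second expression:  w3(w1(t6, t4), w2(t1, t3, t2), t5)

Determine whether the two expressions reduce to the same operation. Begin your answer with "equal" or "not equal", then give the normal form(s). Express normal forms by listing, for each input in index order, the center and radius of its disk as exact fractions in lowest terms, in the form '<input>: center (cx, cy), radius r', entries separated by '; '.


The first composite normalizes to t1: center (-3/7, -1/14), radius 1/84; t2: center (-13/28, 1/28), radius 1/63; t3: center (-4/7, 0), radius 1/70; t4: center (5/12, -5/12), radius 1/54; t5: center (-1/2, -1/2), radius 1/7; t6: center (7/12, -11/24), radius 1/72
The second composite normalizes to t1: center (-3/7, -1/14), radius 1/84; t2: center (-13/28, 1/28), radius 1/63; t3: center (-4/7, 0), radius 1/70; t4: center (5/12, -5/12), radius 1/54; t5: center (-1/2, -1/2), radius 1/7; t6: center (7/12, -11/24), radius 1/72
The forms coincide; equal.

equal: each reduces to t1: center (-3/7, -1/14), radius 1/84; t2: center (-13/28, 1/28), radius 1/63; t3: center (-4/7, 0), radius 1/70; t4: center (5/12, -5/12), radius 1/54; t5: center (-1/2, -1/2), radius 1/7; t6: center (7/12, -11/24), radius 1/72


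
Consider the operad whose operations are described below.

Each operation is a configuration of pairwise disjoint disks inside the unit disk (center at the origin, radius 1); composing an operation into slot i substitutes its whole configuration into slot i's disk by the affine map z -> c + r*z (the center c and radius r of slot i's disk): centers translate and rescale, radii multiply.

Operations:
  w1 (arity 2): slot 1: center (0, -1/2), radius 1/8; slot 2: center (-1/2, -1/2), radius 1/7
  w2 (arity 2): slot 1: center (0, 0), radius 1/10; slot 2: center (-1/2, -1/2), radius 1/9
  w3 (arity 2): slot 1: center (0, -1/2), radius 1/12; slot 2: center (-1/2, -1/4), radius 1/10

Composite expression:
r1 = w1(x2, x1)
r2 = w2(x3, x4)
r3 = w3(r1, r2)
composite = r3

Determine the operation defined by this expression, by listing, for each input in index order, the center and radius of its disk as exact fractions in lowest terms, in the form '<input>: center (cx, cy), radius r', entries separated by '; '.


Affine substitution under w3: radii multiply and x-centers shift.
input x2: composing its 2 substitution steps yields center (0, -13/24), radius 1/96
input x1: composing its 2 substitution steps yields center (-1/24, -13/24), radius 1/84
input x3: composing its 2 substitution steps yields center (-1/2, -1/4), radius 1/100
input x4: composing its 2 substitution steps yields center (-11/20, -3/10), radius 1/90

x1: center (-1/24, -13/24), radius 1/84; x2: center (0, -13/24), radius 1/96; x3: center (-1/2, -1/4), radius 1/100; x4: center (-11/20, -3/10), radius 1/90


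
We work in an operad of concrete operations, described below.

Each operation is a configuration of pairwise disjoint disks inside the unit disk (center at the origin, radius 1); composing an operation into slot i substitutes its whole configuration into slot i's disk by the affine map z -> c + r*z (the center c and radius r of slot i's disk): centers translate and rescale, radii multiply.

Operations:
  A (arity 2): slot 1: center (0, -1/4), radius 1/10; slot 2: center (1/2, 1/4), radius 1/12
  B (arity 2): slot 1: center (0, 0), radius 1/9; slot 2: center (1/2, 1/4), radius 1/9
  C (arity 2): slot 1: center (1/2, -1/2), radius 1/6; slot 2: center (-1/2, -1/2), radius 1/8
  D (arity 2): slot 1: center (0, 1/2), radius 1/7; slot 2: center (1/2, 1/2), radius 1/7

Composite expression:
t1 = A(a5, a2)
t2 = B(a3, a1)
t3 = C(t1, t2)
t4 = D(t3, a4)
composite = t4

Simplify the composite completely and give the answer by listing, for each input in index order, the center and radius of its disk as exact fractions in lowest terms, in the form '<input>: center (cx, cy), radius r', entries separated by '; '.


Below D, radii multiply path by path; the a-disk centers shift.
for a5, the 3-step affine chain lands on center (1/14, 71/168), radius 1/420
for a2, the 3-step affine chain lands on center (1/12, 73/168), radius 1/504
for a3, the 3-step affine chain lands on center (-1/14, 3/7), radius 1/504
for a1, the 3-step affine chain lands on center (-1/16, 97/224), radius 1/504
for a4, the 1-step affine chain lands on center (1/2, 1/2), radius 1/7

a1: center (-1/16, 97/224), radius 1/504; a2: center (1/12, 73/168), radius 1/504; a3: center (-1/14, 3/7), radius 1/504; a4: center (1/2, 1/2), radius 1/7; a5: center (1/14, 71/168), radius 1/420


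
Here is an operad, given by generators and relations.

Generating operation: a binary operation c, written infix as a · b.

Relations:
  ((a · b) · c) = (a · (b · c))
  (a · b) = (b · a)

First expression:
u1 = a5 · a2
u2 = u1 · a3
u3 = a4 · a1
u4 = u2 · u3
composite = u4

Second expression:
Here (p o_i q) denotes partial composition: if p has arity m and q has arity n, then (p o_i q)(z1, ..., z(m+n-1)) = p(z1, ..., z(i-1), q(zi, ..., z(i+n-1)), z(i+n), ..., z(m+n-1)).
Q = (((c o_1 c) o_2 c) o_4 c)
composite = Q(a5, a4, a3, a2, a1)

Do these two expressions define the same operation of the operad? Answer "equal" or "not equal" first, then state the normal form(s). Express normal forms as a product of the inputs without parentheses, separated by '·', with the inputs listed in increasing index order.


equal; both compose to a1 · a2 · a3 · a4 · a5

The first composite normalizes to a1 · a2 · a3 · a4 · a5
The second composite normalizes to a1 · a2 · a3 · a4 · a5
Identical normal forms: equal.


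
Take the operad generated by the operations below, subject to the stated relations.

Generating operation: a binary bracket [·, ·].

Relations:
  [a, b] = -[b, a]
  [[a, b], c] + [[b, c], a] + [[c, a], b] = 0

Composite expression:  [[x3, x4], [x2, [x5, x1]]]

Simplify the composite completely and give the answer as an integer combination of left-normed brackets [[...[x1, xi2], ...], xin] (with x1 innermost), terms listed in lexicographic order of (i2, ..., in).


Antisymmetry and Jacobi reduce to x1-anchored left-normed brackets.
Composite bracket: [[x3, x4], [x2, [x5, x1]]]
Expanding via [a, b] = ab - ba: 16 signed words (2^4 = 16).
Only words starting with x1 matter:
  the word x1x5x2x3x4 carries sign -1 and contributes -[[[[x1, x5], x2], x3], x4]
  the word x1x5x2x4x3 carries sign +1 and contributes +[[[[x1, x5], x2], x4], x3]

-[[[[x1, x5], x2], x3], x4] + [[[[x1, x5], x2], x4], x3]


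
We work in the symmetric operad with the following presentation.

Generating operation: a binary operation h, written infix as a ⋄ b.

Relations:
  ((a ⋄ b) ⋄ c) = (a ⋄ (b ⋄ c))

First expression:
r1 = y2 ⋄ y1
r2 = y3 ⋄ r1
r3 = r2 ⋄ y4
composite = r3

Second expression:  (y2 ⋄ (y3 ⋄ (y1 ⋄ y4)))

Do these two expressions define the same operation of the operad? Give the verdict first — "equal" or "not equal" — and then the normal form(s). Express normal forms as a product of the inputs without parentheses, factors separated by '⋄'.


not equal — first y3 ⋄ y2 ⋄ y1 ⋄ y4, second y2 ⋄ y3 ⋄ y1 ⋄ y4

In normal form, the first expression is y3 ⋄ y2 ⋄ y1 ⋄ y4
In normal form, the second expression is y2 ⋄ y3 ⋄ y1 ⋄ y4
Different reductions; not equal.


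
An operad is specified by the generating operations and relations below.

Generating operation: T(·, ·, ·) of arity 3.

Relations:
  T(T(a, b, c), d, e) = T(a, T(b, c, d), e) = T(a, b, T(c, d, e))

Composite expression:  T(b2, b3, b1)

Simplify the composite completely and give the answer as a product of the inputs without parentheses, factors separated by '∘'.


b2 ∘ b3 ∘ b1

Associativity of T dissolves the nesting; only the b-input order survives.
T(b2, b3, b1) collapses to b2 ∘ b3 ∘ b1


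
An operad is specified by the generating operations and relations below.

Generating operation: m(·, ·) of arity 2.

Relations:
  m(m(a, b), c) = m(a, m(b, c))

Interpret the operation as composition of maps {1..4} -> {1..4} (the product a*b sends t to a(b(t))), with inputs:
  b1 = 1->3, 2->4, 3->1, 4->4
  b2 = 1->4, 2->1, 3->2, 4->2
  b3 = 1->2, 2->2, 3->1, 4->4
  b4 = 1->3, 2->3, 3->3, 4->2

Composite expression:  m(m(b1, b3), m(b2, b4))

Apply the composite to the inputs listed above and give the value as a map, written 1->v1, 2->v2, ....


1->4, 2->4, 3->4, 4->4

m(b1, b3) = 1->4, 2->4, 3->3, 4->4
m(b2, b4) = 1->2, 2->2, 3->2, 4->1
m(m(b1, b3), m(b2, b4)) = 1->4, 2->4, 3->4, 4->4


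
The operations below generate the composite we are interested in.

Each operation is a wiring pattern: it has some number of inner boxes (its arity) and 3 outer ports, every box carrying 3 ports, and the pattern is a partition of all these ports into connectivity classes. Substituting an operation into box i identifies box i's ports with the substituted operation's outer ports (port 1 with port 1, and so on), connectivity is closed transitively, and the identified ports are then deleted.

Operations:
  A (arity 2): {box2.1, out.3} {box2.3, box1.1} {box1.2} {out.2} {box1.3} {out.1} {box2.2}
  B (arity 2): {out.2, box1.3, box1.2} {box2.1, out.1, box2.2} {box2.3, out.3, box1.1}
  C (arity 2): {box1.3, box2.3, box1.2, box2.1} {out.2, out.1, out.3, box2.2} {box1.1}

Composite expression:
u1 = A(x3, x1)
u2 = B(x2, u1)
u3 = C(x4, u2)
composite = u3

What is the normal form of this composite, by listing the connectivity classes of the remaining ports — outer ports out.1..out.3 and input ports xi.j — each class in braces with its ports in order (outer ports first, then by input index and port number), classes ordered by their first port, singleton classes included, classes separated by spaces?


{out.1, out.2, out.3, x2.2, x2.3} {x1.1, x2.1, x4.2, x4.3} {x1.2} {x1.3, x3.1} {x3.2} {x3.3} {x4.1}

After gluing at C, chains via deleted ports link the x-ports.
through A, on inputs (x3, x1): {out.1} {out.2} {out.3, x1.1} {x1.2} {x1.3, x3.1} {x3.2} {x3.3} (out.j = stage outer ports)
through B, on inputs (x2, x3, x1): {out.1} {out.2, x2.2, x2.3} {out.3, x1.1, x2.1} {x1.2} {x1.3, x3.1} {x3.2} {x3.3} (out.j = stage outer ports)
through C, on inputs (x4, x2, x3, x1): {out.1, out.2, out.3, x2.2, x2.3} {x1.1, x2.1, x4.2, x4.3} {x1.2} {x1.3, x3.1} {x3.2} {x3.3} {x4.1} (out.j = stage outer ports)


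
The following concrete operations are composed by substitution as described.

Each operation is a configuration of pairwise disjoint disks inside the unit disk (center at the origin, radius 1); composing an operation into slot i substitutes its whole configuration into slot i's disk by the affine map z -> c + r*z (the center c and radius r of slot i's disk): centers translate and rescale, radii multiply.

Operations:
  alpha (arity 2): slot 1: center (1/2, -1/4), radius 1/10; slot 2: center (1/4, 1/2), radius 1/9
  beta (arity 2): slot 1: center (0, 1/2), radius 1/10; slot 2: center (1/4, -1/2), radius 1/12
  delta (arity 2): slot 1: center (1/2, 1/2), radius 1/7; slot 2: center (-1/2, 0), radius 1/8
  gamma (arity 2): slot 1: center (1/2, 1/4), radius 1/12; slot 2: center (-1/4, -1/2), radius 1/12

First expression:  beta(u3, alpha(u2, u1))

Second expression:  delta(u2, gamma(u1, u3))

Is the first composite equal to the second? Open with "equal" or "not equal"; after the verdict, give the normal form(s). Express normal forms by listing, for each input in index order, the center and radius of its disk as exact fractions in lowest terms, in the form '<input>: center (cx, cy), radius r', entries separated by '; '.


Reducing the first expression gives u1: center (13/48, -11/24), radius 1/108; u2: center (7/24, -25/48), radius 1/120; u3: center (0, 1/2), radius 1/10
Reducing the second expression gives u1: center (-7/16, 1/32), radius 1/96; u2: center (1/2, 1/2), radius 1/7; u3: center (-17/32, -1/16), radius 1/96
Distinct normal forms: not equal.

not equal; the first gives u1: center (13/48, -11/24), radius 1/108; u2: center (7/24, -25/48), radius 1/120; u3: center (0, 1/2), radius 1/10 and the second u1: center (-7/16, 1/32), radius 1/96; u2: center (1/2, 1/2), radius 1/7; u3: center (-17/32, -1/16), radius 1/96


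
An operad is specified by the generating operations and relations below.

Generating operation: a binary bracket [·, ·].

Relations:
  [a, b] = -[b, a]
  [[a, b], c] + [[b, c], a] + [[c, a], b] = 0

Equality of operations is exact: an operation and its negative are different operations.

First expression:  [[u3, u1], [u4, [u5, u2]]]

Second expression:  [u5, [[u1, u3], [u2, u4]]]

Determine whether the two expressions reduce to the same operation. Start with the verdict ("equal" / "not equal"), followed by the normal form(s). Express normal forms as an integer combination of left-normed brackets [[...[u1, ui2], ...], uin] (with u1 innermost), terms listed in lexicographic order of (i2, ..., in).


Normal form of the first expression: -[[[[u1, u3], u2], u5], u4] + [[[[u1, u3], u4], u2], u5] - [[[[u1, u3], u4], u5], u2] + [[[[u1, u3], u5], u2], u4]
Normal form of the second expression: -[[[[u1, u3], u2], u4], u5] + [[[[u1, u3], u4], u2], u5]
Distinct normal forms: not equal.

not equal: they reduce to -[[[[u1, u3], u2], u5], u4] + [[[[u1, u3], u4], u2], u5] - [[[[u1, u3], u4], u5], u2] + [[[[u1, u3], u5], u2], u4] and -[[[[u1, u3], u2], u4], u5] + [[[[u1, u3], u4], u2], u5]


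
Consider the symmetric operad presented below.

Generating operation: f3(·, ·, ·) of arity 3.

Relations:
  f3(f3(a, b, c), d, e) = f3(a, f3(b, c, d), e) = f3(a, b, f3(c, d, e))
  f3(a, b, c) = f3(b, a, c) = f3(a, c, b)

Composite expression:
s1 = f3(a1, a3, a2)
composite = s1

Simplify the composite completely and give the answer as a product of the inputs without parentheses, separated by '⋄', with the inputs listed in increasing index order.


With f3 associative and commutative, the a-input set is all that matters.
f3(a1, a3, a2) reduces to a1 ⋄ a3 ⋄ a2
rearranged into index order: a1 ⋄ a2 ⋄ a3

a1 ⋄ a2 ⋄ a3


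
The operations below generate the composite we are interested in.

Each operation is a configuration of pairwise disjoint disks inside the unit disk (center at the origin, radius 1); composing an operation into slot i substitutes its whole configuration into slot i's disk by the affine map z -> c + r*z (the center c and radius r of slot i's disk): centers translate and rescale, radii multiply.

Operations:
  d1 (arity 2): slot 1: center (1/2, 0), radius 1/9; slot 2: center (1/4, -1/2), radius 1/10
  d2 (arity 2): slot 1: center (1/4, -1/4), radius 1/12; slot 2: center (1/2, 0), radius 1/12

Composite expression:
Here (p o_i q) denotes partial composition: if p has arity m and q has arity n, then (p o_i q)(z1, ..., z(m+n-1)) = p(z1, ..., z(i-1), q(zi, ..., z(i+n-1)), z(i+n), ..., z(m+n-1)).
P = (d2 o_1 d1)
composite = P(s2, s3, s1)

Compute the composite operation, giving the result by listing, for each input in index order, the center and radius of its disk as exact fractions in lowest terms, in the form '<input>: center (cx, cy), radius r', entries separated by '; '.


s1: center (1/2, 0), radius 1/12; s2: center (7/24, -1/4), radius 1/108; s3: center (13/48, -7/24), radius 1/120


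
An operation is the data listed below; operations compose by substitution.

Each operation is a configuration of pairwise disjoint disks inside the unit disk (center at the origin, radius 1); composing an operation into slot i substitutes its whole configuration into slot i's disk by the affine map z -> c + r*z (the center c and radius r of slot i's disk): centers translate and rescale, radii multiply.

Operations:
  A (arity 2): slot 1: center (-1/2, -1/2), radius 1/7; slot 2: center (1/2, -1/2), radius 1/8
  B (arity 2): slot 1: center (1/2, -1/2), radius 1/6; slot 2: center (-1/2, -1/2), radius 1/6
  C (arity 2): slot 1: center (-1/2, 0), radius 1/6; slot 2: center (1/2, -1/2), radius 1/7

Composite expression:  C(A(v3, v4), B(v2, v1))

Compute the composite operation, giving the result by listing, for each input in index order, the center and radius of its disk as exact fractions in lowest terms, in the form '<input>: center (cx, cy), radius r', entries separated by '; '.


v1: center (3/7, -4/7), radius 1/42; v2: center (4/7, -4/7), radius 1/42; v3: center (-7/12, -1/12), radius 1/42; v4: center (-5/12, -1/12), radius 1/48

Affine substitution under C: radii multiply and v-centers shift.
tracing v3 down its 2-map path: center (-7/12, -1/12), radius 1/42
tracing v4 down its 2-map path: center (-5/12, -1/12), radius 1/48
tracing v2 down its 2-map path: center (4/7, -4/7), radius 1/42
tracing v1 down its 2-map path: center (3/7, -4/7), radius 1/42


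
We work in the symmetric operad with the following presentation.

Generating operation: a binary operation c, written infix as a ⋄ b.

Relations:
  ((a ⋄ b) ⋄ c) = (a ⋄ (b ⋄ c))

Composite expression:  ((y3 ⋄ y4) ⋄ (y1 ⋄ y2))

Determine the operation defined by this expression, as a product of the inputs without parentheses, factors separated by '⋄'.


y3 ⋄ y4 ⋄ y1 ⋄ y2

All parenthesizations of c agree; list the y-inputs left to right.
(y3 ⋄ y4) unparenthesizes to y3 ⋄ y4
(y1 ⋄ y2) unparenthesizes to y1 ⋄ y2
((y3 ⋄ y4) ⋄ (y1 ⋄ y2)) unparenthesizes to y3 ⋄ y4 ⋄ y1 ⋄ y2
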